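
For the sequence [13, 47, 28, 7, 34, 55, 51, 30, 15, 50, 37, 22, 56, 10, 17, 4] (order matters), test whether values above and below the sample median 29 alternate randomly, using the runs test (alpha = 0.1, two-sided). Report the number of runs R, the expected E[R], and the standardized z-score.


Step 1: Compute median = 29; label A = above, B = below.
Labels in order: BABBAAAABAABABBB  (n_A = 8, n_B = 8)
Step 2: Count runs R = 9.
Step 3: Under H0 (random ordering), E[R] = 2*n_A*n_B/(n_A+n_B) + 1 = 2*8*8/16 + 1 = 9.0000.
        Var[R] = 2*n_A*n_B*(2*n_A*n_B - n_A - n_B) / ((n_A+n_B)^2 * (n_A+n_B-1)) = 14336/3840 = 3.7333.
        SD[R] = 1.9322.
Step 4: R = E[R], so z = 0 with no continuity correction.
Step 5: Two-sided p-value via normal approximation = 2*(1 - Phi(|z|)) = 1.000000.
Step 6: alpha = 0.1. fail to reject H0.

R = 9, z = 0.0000, p = 1.000000, fail to reject H0.


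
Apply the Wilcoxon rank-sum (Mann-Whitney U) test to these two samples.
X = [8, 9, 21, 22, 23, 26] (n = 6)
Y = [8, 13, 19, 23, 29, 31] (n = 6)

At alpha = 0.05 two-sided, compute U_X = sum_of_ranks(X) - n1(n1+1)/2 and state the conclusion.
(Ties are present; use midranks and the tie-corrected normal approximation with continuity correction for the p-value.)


Step 1: Combine and sort all 12 observations; assign midranks.
sorted (value, group): (8,X), (8,Y), (9,X), (13,Y), (19,Y), (21,X), (22,X), (23,X), (23,Y), (26,X), (29,Y), (31,Y)
ranks: 8->1.5, 8->1.5, 9->3, 13->4, 19->5, 21->6, 22->7, 23->8.5, 23->8.5, 26->10, 29->11, 31->12
Step 2: Rank sum for X: R1 = 1.5 + 3 + 6 + 7 + 8.5 + 10 = 36.
Step 3: U_X = R1 - n1(n1+1)/2 = 36 - 6*7/2 = 36 - 21 = 15.
       U_Y = n1*n2 - U_X = 36 - 15 = 21.
Step 4: Ties are present, so use the tie-corrected normal approximation (with continuity correction) for the p-value.
Step 5: p-value = 0.687885; compare to alpha = 0.05. fail to reject H0.

U_X = 15, p = 0.687885, fail to reject H0 at alpha = 0.05.


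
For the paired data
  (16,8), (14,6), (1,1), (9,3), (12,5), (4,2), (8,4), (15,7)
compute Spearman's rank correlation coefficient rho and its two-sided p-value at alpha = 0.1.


Step 1: Rank x and y separately (midranks; no ties here).
rank(x): 16->8, 14->6, 1->1, 9->4, 12->5, 4->2, 8->3, 15->7
rank(y): 8->8, 6->6, 1->1, 3->3, 5->5, 2->2, 4->4, 7->7
Step 2: d_i = R_x(i) - R_y(i); compute d_i^2.
  (8-8)^2=0, (6-6)^2=0, (1-1)^2=0, (4-3)^2=1, (5-5)^2=0, (2-2)^2=0, (3-4)^2=1, (7-7)^2=0
sum(d^2) = 2.
Step 3: rho = 1 - 6*2 / (8*(8^2 - 1)) = 1 - 12/504 = 0.976190.
Step 4: Under H0, t = rho * sqrt((n-2)/(1-rho^2)) = 11.0235 ~ t(6).
Step 5: Two-sided p-value from the t-distribution with 6 df = 0.000033.
Step 6: alpha = 0.1. reject H0.

rho = 0.9762, p = 0.000033, reject H0 at alpha = 0.1.


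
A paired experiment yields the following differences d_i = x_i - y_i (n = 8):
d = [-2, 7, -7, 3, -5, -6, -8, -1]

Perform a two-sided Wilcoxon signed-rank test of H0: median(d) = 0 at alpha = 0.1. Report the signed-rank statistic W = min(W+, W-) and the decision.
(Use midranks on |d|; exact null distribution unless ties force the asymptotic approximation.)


Step 1: Drop any zero differences (none here) and take |d_i|.
|d| = [2, 7, 7, 3, 5, 6, 8, 1]
Step 2: Midrank |d_i| (ties get averaged ranks).
ranks: |2|->2, |7|->6.5, |7|->6.5, |3|->3, |5|->4, |6|->5, |8|->8, |1|->1
Step 3: Attach original signs; sum ranks with positive sign and with negative sign.
W+ = 6.5 + 3 = 9.5
W- = 2 + 6.5 + 4 + 5 + 8 + 1 = 26.5
(Check: W+ + W- = 36 should equal n(n+1)/2 = 36.)
Step 4: Test statistic W = min(W+, W-) = 9.5.
Step 5: Ties in |d|, so use the tie-corrected normal approximation.
        E[W] = n(n+1)/4 = 8*9/4 = 18.
        Tie groups: |d|=7 (t=2); sum(t^3 - t) = 6.
        Var[W] = n(n+1)(2n+1)/24 - sum(t^3-t)/48 = 1224/24 - 6/48 = 50.875.
        z = (W - E[W]) / sqrt(Var[W]) = (9.5 - 18) / 7.1327 = -1.1917.
        Two-sided p = 2*Phi(z) = 0.233379.
Step 6: alpha = 0.1. fail to reject H0.

W+ = 9.5, W- = 26.5, W = min = 9.5, p = 0.233379, fail to reject H0.


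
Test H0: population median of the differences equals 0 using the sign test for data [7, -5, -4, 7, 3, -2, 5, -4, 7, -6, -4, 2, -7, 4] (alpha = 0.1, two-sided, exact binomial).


Step 1: Discard zero differences. Original n = 14; n_eff = number of nonzero differences = 14.
Nonzero differences (with sign): +7, -5, -4, +7, +3, -2, +5, -4, +7, -6, -4, +2, -7, +4
Step 2: Count signs: positive = 7, negative = 7.
Step 3: Under H0: P(positive) = 0.5, so the number of positives S ~ Bin(14, 0.5).
Step 4: Two-sided exact p-value = sum of Bin(14,0.5) probabilities at or below the observed probability = 1.000000.
Step 5: alpha = 0.1. fail to reject H0.

n_eff = 14, pos = 7, neg = 7, p = 1.000000, fail to reject H0.


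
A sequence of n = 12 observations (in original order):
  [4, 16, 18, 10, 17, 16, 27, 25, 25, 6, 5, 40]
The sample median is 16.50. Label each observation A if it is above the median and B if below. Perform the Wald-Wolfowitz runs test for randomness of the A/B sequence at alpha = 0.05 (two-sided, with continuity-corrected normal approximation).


Step 1: Compute median = 16.50; label A = above, B = below.
Labels in order: BBABABAAABBA  (n_A = 6, n_B = 6)
Step 2: Count runs R = 8.
Step 3: Under H0 (random ordering), E[R] = 2*n_A*n_B/(n_A+n_B) + 1 = 2*6*6/12 + 1 = 7.0000.
        Var[R] = 2*n_A*n_B*(2*n_A*n_B - n_A - n_B) / ((n_A+n_B)^2 * (n_A+n_B-1)) = 4320/1584 = 2.7273.
        SD[R] = 1.6514.
Step 4: Continuity-corrected z = (R - 0.5 - E[R]) / SD[R] = (8 - 0.5 - 7.0000) / 1.6514 = 0.3028.
Step 5: Two-sided p-value via normal approximation = 2*(1 - Phi(|z|)) = 0.762069.
Step 6: alpha = 0.05. fail to reject H0.

R = 8, z = 0.3028, p = 0.762069, fail to reject H0.


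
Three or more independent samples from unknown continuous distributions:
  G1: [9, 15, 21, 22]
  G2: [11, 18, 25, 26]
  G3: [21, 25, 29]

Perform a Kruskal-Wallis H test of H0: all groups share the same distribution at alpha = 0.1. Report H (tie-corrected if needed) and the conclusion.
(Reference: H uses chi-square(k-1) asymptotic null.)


Step 1: Combine all N = 11 observations and assign midranks.
sorted (value, group, rank): (9,G1,1), (11,G2,2), (15,G1,3), (18,G2,4), (21,G1,5.5), (21,G3,5.5), (22,G1,7), (25,G2,8.5), (25,G3,8.5), (26,G2,10), (29,G3,11)
Step 2: Sum ranks within each group.
R_1 = 16.5 (n_1 = 4)
R_2 = 24.5 (n_2 = 4)
R_3 = 25 (n_3 = 3)
Step 3: H = 12/(N(N+1)) * sum(R_i^2/n_i) - 3(N+1)
     = 12/(11*12) * (16.5^2/4 + 24.5^2/4 + 25^2/3) - 3*12
     = 0.090909 * 426.458 - 36
     = 2.768939.
Step 4: Ties present; correction factor C = 1 - 12/(11^3 - 11) = 0.990909. Corrected H = 2.768939 / 0.990909 = 2.794343.
Step 5: Under H0, H ~ chi^2(2); p-value = 0.247296.
Step 6: alpha = 0.1. fail to reject H0.

H = 2.7943, df = 2, p = 0.247296, fail to reject H0.


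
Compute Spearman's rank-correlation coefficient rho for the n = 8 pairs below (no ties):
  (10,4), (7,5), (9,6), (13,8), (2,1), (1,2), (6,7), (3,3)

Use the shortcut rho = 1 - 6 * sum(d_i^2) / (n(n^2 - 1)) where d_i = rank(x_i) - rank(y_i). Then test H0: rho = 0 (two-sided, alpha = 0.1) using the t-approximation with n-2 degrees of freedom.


Step 1: Rank x and y separately (midranks; no ties here).
rank(x): 10->7, 7->5, 9->6, 13->8, 2->2, 1->1, 6->4, 3->3
rank(y): 4->4, 5->5, 6->6, 8->8, 1->1, 2->2, 7->7, 3->3
Step 2: d_i = R_x(i) - R_y(i); compute d_i^2.
  (7-4)^2=9, (5-5)^2=0, (6-6)^2=0, (8-8)^2=0, (2-1)^2=1, (1-2)^2=1, (4-7)^2=9, (3-3)^2=0
sum(d^2) = 20.
Step 3: rho = 1 - 6*20 / (8*(8^2 - 1)) = 1 - 120/504 = 0.761905.
Step 4: Under H0, t = rho * sqrt((n-2)/(1-rho^2)) = 2.8814 ~ t(6).
Step 5: Two-sided p-value from the t-distribution with 6 df = 0.028005.
Step 6: alpha = 0.1. reject H0.

rho = 0.7619, p = 0.028005, reject H0 at alpha = 0.1.


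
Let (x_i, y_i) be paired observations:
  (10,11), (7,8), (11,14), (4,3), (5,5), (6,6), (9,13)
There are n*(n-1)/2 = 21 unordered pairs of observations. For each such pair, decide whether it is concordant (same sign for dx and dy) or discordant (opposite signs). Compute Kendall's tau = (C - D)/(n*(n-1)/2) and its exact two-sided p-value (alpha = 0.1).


Step 1: Enumerate the 21 unordered pairs (i,j) with i<j and classify each by sign(x_j-x_i) * sign(y_j-y_i).
  (1,2):dx=-3,dy=-3->C; (1,3):dx=+1,dy=+3->C; (1,4):dx=-6,dy=-8->C; (1,5):dx=-5,dy=-6->C
  (1,6):dx=-4,dy=-5->C; (1,7):dx=-1,dy=+2->D; (2,3):dx=+4,dy=+6->C; (2,4):dx=-3,dy=-5->C
  (2,5):dx=-2,dy=-3->C; (2,6):dx=-1,dy=-2->C; (2,7):dx=+2,dy=+5->C; (3,4):dx=-7,dy=-11->C
  (3,5):dx=-6,dy=-9->C; (3,6):dx=-5,dy=-8->C; (3,7):dx=-2,dy=-1->C; (4,5):dx=+1,dy=+2->C
  (4,6):dx=+2,dy=+3->C; (4,7):dx=+5,dy=+10->C; (5,6):dx=+1,dy=+1->C; (5,7):dx=+4,dy=+8->C
  (6,7):dx=+3,dy=+7->C
Step 2: C = 20, D = 1, total pairs = 21.
Step 3: tau = (C - D)/(n(n-1)/2) = (20 - 1)/21 = 0.904762.
Step 4: Exact two-sided p-value (enumerate n! = 5040 permutations of y under H0): p = 0.002778.
Step 5: alpha = 0.1. reject H0.

tau_b = 0.9048 (C=20, D=1), p = 0.002778, reject H0.


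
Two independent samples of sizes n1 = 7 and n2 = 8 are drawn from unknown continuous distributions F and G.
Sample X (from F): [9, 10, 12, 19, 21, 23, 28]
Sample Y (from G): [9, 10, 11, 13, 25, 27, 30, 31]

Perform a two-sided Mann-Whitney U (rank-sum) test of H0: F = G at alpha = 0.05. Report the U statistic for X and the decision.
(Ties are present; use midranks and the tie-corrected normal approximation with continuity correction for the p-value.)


Step 1: Combine and sort all 15 observations; assign midranks.
sorted (value, group): (9,X), (9,Y), (10,X), (10,Y), (11,Y), (12,X), (13,Y), (19,X), (21,X), (23,X), (25,Y), (27,Y), (28,X), (30,Y), (31,Y)
ranks: 9->1.5, 9->1.5, 10->3.5, 10->3.5, 11->5, 12->6, 13->7, 19->8, 21->9, 23->10, 25->11, 27->12, 28->13, 30->14, 31->15
Step 2: Rank sum for X: R1 = 1.5 + 3.5 + 6 + 8 + 9 + 10 + 13 = 51.
Step 3: U_X = R1 - n1(n1+1)/2 = 51 - 7*8/2 = 51 - 28 = 23.
       U_Y = n1*n2 - U_X = 56 - 23 = 33.
Step 4: Ties are present, so use the tie-corrected normal approximation (with continuity correction) for the p-value.
Step 5: p-value = 0.601875; compare to alpha = 0.05. fail to reject H0.

U_X = 23, p = 0.601875, fail to reject H0 at alpha = 0.05.


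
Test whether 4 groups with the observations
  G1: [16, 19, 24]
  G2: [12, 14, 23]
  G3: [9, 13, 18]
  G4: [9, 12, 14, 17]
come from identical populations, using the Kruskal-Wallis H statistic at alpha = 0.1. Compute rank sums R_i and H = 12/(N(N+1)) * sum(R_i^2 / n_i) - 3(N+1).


Step 1: Combine all N = 13 observations and assign midranks.
sorted (value, group, rank): (9,G3,1.5), (9,G4,1.5), (12,G2,3.5), (12,G4,3.5), (13,G3,5), (14,G2,6.5), (14,G4,6.5), (16,G1,8), (17,G4,9), (18,G3,10), (19,G1,11), (23,G2,12), (24,G1,13)
Step 2: Sum ranks within each group.
R_1 = 32 (n_1 = 3)
R_2 = 22 (n_2 = 3)
R_3 = 16.5 (n_3 = 3)
R_4 = 20.5 (n_4 = 4)
Step 3: H = 12/(N(N+1)) * sum(R_i^2/n_i) - 3(N+1)
     = 12/(13*14) * (32^2/3 + 22^2/3 + 16.5^2/3 + 20.5^2/4) - 3*14
     = 0.065934 * 698.479 - 42
     = 4.053571.
Step 4: Ties present; correction factor C = 1 - 18/(13^3 - 13) = 0.991758. Corrected H = 4.053571 / 0.991758 = 4.087258.
Step 5: Under H0, H ~ chi^2(3); p-value = 0.252195.
Step 6: alpha = 0.1. fail to reject H0.

H = 4.0873, df = 3, p = 0.252195, fail to reject H0.


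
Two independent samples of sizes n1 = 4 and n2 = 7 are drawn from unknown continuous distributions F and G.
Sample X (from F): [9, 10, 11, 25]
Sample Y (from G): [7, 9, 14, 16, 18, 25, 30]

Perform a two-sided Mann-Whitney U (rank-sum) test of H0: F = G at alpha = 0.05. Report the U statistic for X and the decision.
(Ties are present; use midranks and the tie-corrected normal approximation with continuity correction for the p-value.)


Step 1: Combine and sort all 11 observations; assign midranks.
sorted (value, group): (7,Y), (9,X), (9,Y), (10,X), (11,X), (14,Y), (16,Y), (18,Y), (25,X), (25,Y), (30,Y)
ranks: 7->1, 9->2.5, 9->2.5, 10->4, 11->5, 14->6, 16->7, 18->8, 25->9.5, 25->9.5, 30->11
Step 2: Rank sum for X: R1 = 2.5 + 4 + 5 + 9.5 = 21.
Step 3: U_X = R1 - n1(n1+1)/2 = 21 - 4*5/2 = 21 - 10 = 11.
       U_Y = n1*n2 - U_X = 28 - 11 = 17.
Step 4: Ties are present, so use the tie-corrected normal approximation (with continuity correction) for the p-value.
Step 5: p-value = 0.635059; compare to alpha = 0.05. fail to reject H0.

U_X = 11, p = 0.635059, fail to reject H0 at alpha = 0.05.


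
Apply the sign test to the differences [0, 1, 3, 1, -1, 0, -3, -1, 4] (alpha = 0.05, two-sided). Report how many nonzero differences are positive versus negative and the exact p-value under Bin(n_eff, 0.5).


Step 1: Discard zero differences. Original n = 9; n_eff = number of nonzero differences = 7.
Nonzero differences (with sign): +1, +3, +1, -1, -3, -1, +4
Step 2: Count signs: positive = 4, negative = 3.
Step 3: Under H0: P(positive) = 0.5, so the number of positives S ~ Bin(7, 0.5).
Step 4: Two-sided exact p-value = sum of Bin(7,0.5) probabilities at or below the observed probability = 1.000000.
Step 5: alpha = 0.05. fail to reject H0.

n_eff = 7, pos = 4, neg = 3, p = 1.000000, fail to reject H0.


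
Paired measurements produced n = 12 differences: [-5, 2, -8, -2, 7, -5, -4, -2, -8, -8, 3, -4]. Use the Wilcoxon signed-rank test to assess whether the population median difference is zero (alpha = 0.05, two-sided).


Step 1: Drop any zero differences (none here) and take |d_i|.
|d| = [5, 2, 8, 2, 7, 5, 4, 2, 8, 8, 3, 4]
Step 2: Midrank |d_i| (ties get averaged ranks).
ranks: |5|->7.5, |2|->2, |8|->11, |2|->2, |7|->9, |5|->7.5, |4|->5.5, |2|->2, |8|->11, |8|->11, |3|->4, |4|->5.5
Step 3: Attach original signs; sum ranks with positive sign and with negative sign.
W+ = 2 + 9 + 4 = 15
W- = 7.5 + 11 + 2 + 7.5 + 5.5 + 2 + 11 + 11 + 5.5 = 63
(Check: W+ + W- = 78 should equal n(n+1)/2 = 78.)
Step 4: Test statistic W = min(W+, W-) = 15.
Step 5: Ties in |d|, so use the tie-corrected normal approximation.
        E[W] = n(n+1)/4 = 12*13/4 = 39.
        Tie groups: |d|=2 (t=3), |d|=4 (t=2), |d|=5 (t=2), |d|=8 (t=3); sum(t^3 - t) = 60.
        Var[W] = n(n+1)(2n+1)/24 - sum(t^3-t)/48 = 3900/24 - 60/48 = 161.25.
        z = (W - E[W]) / sqrt(Var[W]) = (15 - 39) / 12.6984 = -1.8900.
        Two-sided p = 2*Phi(z) = 0.058758.
Step 6: alpha = 0.05. fail to reject H0.

W+ = 15, W- = 63, W = min = 15, p = 0.058758, fail to reject H0.


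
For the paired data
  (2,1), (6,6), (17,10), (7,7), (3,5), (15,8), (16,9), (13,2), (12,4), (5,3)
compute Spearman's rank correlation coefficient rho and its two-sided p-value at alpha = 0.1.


Step 1: Rank x and y separately (midranks; no ties here).
rank(x): 2->1, 6->4, 17->10, 7->5, 3->2, 15->8, 16->9, 13->7, 12->6, 5->3
rank(y): 1->1, 6->6, 10->10, 7->7, 5->5, 8->8, 9->9, 2->2, 4->4, 3->3
Step 2: d_i = R_x(i) - R_y(i); compute d_i^2.
  (1-1)^2=0, (4-6)^2=4, (10-10)^2=0, (5-7)^2=4, (2-5)^2=9, (8-8)^2=0, (9-9)^2=0, (7-2)^2=25, (6-4)^2=4, (3-3)^2=0
sum(d^2) = 46.
Step 3: rho = 1 - 6*46 / (10*(10^2 - 1)) = 1 - 276/990 = 0.721212.
Step 4: Under H0, t = rho * sqrt((n-2)/(1-rho^2)) = 2.9448 ~ t(8).
Step 5: Two-sided p-value from the t-distribution with 8 df = 0.018573.
Step 6: alpha = 0.1. reject H0.

rho = 0.7212, p = 0.018573, reject H0 at alpha = 0.1.


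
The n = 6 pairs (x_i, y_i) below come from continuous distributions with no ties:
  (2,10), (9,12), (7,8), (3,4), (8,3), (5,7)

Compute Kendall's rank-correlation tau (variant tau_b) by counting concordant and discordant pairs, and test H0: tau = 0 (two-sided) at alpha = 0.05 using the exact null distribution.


Step 1: Enumerate the 15 unordered pairs (i,j) with i<j and classify each by sign(x_j-x_i) * sign(y_j-y_i).
  (1,2):dx=+7,dy=+2->C; (1,3):dx=+5,dy=-2->D; (1,4):dx=+1,dy=-6->D; (1,5):dx=+6,dy=-7->D
  (1,6):dx=+3,dy=-3->D; (2,3):dx=-2,dy=-4->C; (2,4):dx=-6,dy=-8->C; (2,5):dx=-1,dy=-9->C
  (2,6):dx=-4,dy=-5->C; (3,4):dx=-4,dy=-4->C; (3,5):dx=+1,dy=-5->D; (3,6):dx=-2,dy=-1->C
  (4,5):dx=+5,dy=-1->D; (4,6):dx=+2,dy=+3->C; (5,6):dx=-3,dy=+4->D
Step 2: C = 8, D = 7, total pairs = 15.
Step 3: tau = (C - D)/(n(n-1)/2) = (8 - 7)/15 = 0.066667.
Step 4: Exact two-sided p-value (enumerate n! = 720 permutations of y under H0): p = 1.000000.
Step 5: alpha = 0.05. fail to reject H0.

tau_b = 0.0667 (C=8, D=7), p = 1.000000, fail to reject H0.


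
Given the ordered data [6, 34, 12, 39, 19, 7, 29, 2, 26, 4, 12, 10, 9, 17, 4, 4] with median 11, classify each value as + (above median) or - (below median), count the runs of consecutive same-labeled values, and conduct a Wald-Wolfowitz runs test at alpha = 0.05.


Step 1: Compute median = 11; label A = above, B = below.
Labels in order: BAAAABABABABBABB  (n_A = 8, n_B = 8)
Step 2: Count runs R = 11.
Step 3: Under H0 (random ordering), E[R] = 2*n_A*n_B/(n_A+n_B) + 1 = 2*8*8/16 + 1 = 9.0000.
        Var[R] = 2*n_A*n_B*(2*n_A*n_B - n_A - n_B) / ((n_A+n_B)^2 * (n_A+n_B-1)) = 14336/3840 = 3.7333.
        SD[R] = 1.9322.
Step 4: Continuity-corrected z = (R - 0.5 - E[R]) / SD[R] = (11 - 0.5 - 9.0000) / 1.9322 = 0.7763.
Step 5: Two-sided p-value via normal approximation = 2*(1 - Phi(|z|)) = 0.437558.
Step 6: alpha = 0.05. fail to reject H0.

R = 11, z = 0.7763, p = 0.437558, fail to reject H0.


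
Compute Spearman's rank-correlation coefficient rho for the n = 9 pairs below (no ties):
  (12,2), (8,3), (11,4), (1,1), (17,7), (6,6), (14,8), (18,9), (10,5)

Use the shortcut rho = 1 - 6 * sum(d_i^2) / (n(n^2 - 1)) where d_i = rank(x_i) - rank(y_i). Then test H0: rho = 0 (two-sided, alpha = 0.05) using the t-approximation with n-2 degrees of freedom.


Step 1: Rank x and y separately (midranks; no ties here).
rank(x): 12->6, 8->3, 11->5, 1->1, 17->8, 6->2, 14->7, 18->9, 10->4
rank(y): 2->2, 3->3, 4->4, 1->1, 7->7, 6->6, 8->8, 9->9, 5->5
Step 2: d_i = R_x(i) - R_y(i); compute d_i^2.
  (6-2)^2=16, (3-3)^2=0, (5-4)^2=1, (1-1)^2=0, (8-7)^2=1, (2-6)^2=16, (7-8)^2=1, (9-9)^2=0, (4-5)^2=1
sum(d^2) = 36.
Step 3: rho = 1 - 6*36 / (9*(9^2 - 1)) = 1 - 216/720 = 0.700000.
Step 4: Under H0, t = rho * sqrt((n-2)/(1-rho^2)) = 2.5934 ~ t(7).
Step 5: Two-sided p-value from the t-distribution with 7 df = 0.035770.
Step 6: alpha = 0.05. reject H0.

rho = 0.7000, p = 0.035770, reject H0 at alpha = 0.05.


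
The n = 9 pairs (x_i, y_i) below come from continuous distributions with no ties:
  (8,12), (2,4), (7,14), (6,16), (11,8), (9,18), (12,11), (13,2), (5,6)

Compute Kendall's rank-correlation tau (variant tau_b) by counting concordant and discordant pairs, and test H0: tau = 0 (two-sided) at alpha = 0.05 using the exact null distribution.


Step 1: Enumerate the 36 unordered pairs (i,j) with i<j and classify each by sign(x_j-x_i) * sign(y_j-y_i).
  (1,2):dx=-6,dy=-8->C; (1,3):dx=-1,dy=+2->D; (1,4):dx=-2,dy=+4->D; (1,5):dx=+3,dy=-4->D
  (1,6):dx=+1,dy=+6->C; (1,7):dx=+4,dy=-1->D; (1,8):dx=+5,dy=-10->D; (1,9):dx=-3,dy=-6->C
  (2,3):dx=+5,dy=+10->C; (2,4):dx=+4,dy=+12->C; (2,5):dx=+9,dy=+4->C; (2,6):dx=+7,dy=+14->C
  (2,7):dx=+10,dy=+7->C; (2,8):dx=+11,dy=-2->D; (2,9):dx=+3,dy=+2->C; (3,4):dx=-1,dy=+2->D
  (3,5):dx=+4,dy=-6->D; (3,6):dx=+2,dy=+4->C; (3,7):dx=+5,dy=-3->D; (3,8):dx=+6,dy=-12->D
  (3,9):dx=-2,dy=-8->C; (4,5):dx=+5,dy=-8->D; (4,6):dx=+3,dy=+2->C; (4,7):dx=+6,dy=-5->D
  (4,8):dx=+7,dy=-14->D; (4,9):dx=-1,dy=-10->C; (5,6):dx=-2,dy=+10->D; (5,7):dx=+1,dy=+3->C
  (5,8):dx=+2,dy=-6->D; (5,9):dx=-6,dy=-2->C; (6,7):dx=+3,dy=-7->D; (6,8):dx=+4,dy=-16->D
  (6,9):dx=-4,dy=-12->C; (7,8):dx=+1,dy=-9->D; (7,9):dx=-7,dy=-5->C; (8,9):dx=-8,dy=+4->D
Step 2: C = 17, D = 19, total pairs = 36.
Step 3: tau = (C - D)/(n(n-1)/2) = (17 - 19)/36 = -0.055556.
Step 4: Exact two-sided p-value (enumerate n! = 362880 permutations of y under H0): p = 0.919455.
Step 5: alpha = 0.05. fail to reject H0.

tau_b = -0.0556 (C=17, D=19), p = 0.919455, fail to reject H0.


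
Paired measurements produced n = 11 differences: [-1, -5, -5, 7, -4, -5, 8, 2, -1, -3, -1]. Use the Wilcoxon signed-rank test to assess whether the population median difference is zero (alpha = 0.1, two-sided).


Step 1: Drop any zero differences (none here) and take |d_i|.
|d| = [1, 5, 5, 7, 4, 5, 8, 2, 1, 3, 1]
Step 2: Midrank |d_i| (ties get averaged ranks).
ranks: |1|->2, |5|->8, |5|->8, |7|->10, |4|->6, |5|->8, |8|->11, |2|->4, |1|->2, |3|->5, |1|->2
Step 3: Attach original signs; sum ranks with positive sign and with negative sign.
W+ = 10 + 11 + 4 = 25
W- = 2 + 8 + 8 + 6 + 8 + 2 + 5 + 2 = 41
(Check: W+ + W- = 66 should equal n(n+1)/2 = 66.)
Step 4: Test statistic W = min(W+, W-) = 25.
Step 5: Ties in |d|, so use the tie-corrected normal approximation.
        E[W] = n(n+1)/4 = 11*12/4 = 33.
        Tie groups: |d|=1 (t=3), |d|=5 (t=3); sum(t^3 - t) = 48.
        Var[W] = n(n+1)(2n+1)/24 - sum(t^3-t)/48 = 3036/24 - 48/48 = 125.5.
        z = (W - E[W]) / sqrt(Var[W]) = (25 - 33) / 11.2027 = -0.7141.
        Two-sided p = 2*Phi(z) = 0.475156.
Step 6: alpha = 0.1. fail to reject H0.

W+ = 25, W- = 41, W = min = 25, p = 0.475156, fail to reject H0.


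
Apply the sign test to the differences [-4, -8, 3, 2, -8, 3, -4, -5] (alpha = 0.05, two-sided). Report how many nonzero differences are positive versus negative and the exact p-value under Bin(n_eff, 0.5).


Step 1: Discard zero differences. Original n = 8; n_eff = number of nonzero differences = 8.
Nonzero differences (with sign): -4, -8, +3, +2, -8, +3, -4, -5
Step 2: Count signs: positive = 3, negative = 5.
Step 3: Under H0: P(positive) = 0.5, so the number of positives S ~ Bin(8, 0.5).
Step 4: Two-sided exact p-value = sum of Bin(8,0.5) probabilities at or below the observed probability = 0.726562.
Step 5: alpha = 0.05. fail to reject H0.

n_eff = 8, pos = 3, neg = 5, p = 0.726562, fail to reject H0.


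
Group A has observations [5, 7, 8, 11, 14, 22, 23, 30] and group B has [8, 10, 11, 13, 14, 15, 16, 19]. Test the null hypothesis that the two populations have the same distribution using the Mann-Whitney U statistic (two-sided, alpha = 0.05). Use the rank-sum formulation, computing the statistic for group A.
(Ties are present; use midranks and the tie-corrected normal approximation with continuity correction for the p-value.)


Step 1: Combine and sort all 16 observations; assign midranks.
sorted (value, group): (5,X), (7,X), (8,X), (8,Y), (10,Y), (11,X), (11,Y), (13,Y), (14,X), (14,Y), (15,Y), (16,Y), (19,Y), (22,X), (23,X), (30,X)
ranks: 5->1, 7->2, 8->3.5, 8->3.5, 10->5, 11->6.5, 11->6.5, 13->8, 14->9.5, 14->9.5, 15->11, 16->12, 19->13, 22->14, 23->15, 30->16
Step 2: Rank sum for X: R1 = 1 + 2 + 3.5 + 6.5 + 9.5 + 14 + 15 + 16 = 67.5.
Step 3: U_X = R1 - n1(n1+1)/2 = 67.5 - 8*9/2 = 67.5 - 36 = 31.5.
       U_Y = n1*n2 - U_X = 64 - 31.5 = 32.5.
Step 4: Ties are present, so use the tie-corrected normal approximation (with continuity correction) for the p-value.
Step 5: p-value = 1.000000; compare to alpha = 0.05. fail to reject H0.

U_X = 31.5, p = 1.000000, fail to reject H0 at alpha = 0.05.


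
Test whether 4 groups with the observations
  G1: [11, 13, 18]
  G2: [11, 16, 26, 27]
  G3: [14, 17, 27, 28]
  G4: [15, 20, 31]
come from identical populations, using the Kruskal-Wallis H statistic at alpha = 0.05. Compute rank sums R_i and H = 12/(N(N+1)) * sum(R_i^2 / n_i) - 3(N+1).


Step 1: Combine all N = 14 observations and assign midranks.
sorted (value, group, rank): (11,G1,1.5), (11,G2,1.5), (13,G1,3), (14,G3,4), (15,G4,5), (16,G2,6), (17,G3,7), (18,G1,8), (20,G4,9), (26,G2,10), (27,G2,11.5), (27,G3,11.5), (28,G3,13), (31,G4,14)
Step 2: Sum ranks within each group.
R_1 = 12.5 (n_1 = 3)
R_2 = 29 (n_2 = 4)
R_3 = 35.5 (n_3 = 4)
R_4 = 28 (n_4 = 3)
Step 3: H = 12/(N(N+1)) * sum(R_i^2/n_i) - 3(N+1)
     = 12/(14*15) * (12.5^2/3 + 29^2/4 + 35.5^2/4 + 28^2/3) - 3*15
     = 0.057143 * 838.729 - 45
     = 2.927381.
Step 4: Ties present; correction factor C = 1 - 12/(14^3 - 14) = 0.995604. Corrected H = 2.927381 / 0.995604 = 2.940305.
Step 5: Under H0, H ~ chi^2(3); p-value = 0.400921.
Step 6: alpha = 0.05. fail to reject H0.

H = 2.9403, df = 3, p = 0.400921, fail to reject H0.


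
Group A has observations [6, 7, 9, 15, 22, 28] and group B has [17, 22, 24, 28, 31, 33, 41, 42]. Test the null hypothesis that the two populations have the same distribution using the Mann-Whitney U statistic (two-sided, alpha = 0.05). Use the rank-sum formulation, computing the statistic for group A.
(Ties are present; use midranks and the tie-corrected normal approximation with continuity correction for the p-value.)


Step 1: Combine and sort all 14 observations; assign midranks.
sorted (value, group): (6,X), (7,X), (9,X), (15,X), (17,Y), (22,X), (22,Y), (24,Y), (28,X), (28,Y), (31,Y), (33,Y), (41,Y), (42,Y)
ranks: 6->1, 7->2, 9->3, 15->4, 17->5, 22->6.5, 22->6.5, 24->8, 28->9.5, 28->9.5, 31->11, 33->12, 41->13, 42->14
Step 2: Rank sum for X: R1 = 1 + 2 + 3 + 4 + 6.5 + 9.5 = 26.
Step 3: U_X = R1 - n1(n1+1)/2 = 26 - 6*7/2 = 26 - 21 = 5.
       U_Y = n1*n2 - U_X = 48 - 5 = 43.
Step 4: Ties are present, so use the tie-corrected normal approximation (with continuity correction) for the p-value.
Step 5: p-value = 0.016684; compare to alpha = 0.05. reject H0.

U_X = 5, p = 0.016684, reject H0 at alpha = 0.05.


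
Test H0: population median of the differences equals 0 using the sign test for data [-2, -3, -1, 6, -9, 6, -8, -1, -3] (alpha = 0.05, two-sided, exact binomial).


Step 1: Discard zero differences. Original n = 9; n_eff = number of nonzero differences = 9.
Nonzero differences (with sign): -2, -3, -1, +6, -9, +6, -8, -1, -3
Step 2: Count signs: positive = 2, negative = 7.
Step 3: Under H0: P(positive) = 0.5, so the number of positives S ~ Bin(9, 0.5).
Step 4: Two-sided exact p-value = sum of Bin(9,0.5) probabilities at or below the observed probability = 0.179688.
Step 5: alpha = 0.05. fail to reject H0.

n_eff = 9, pos = 2, neg = 7, p = 0.179688, fail to reject H0.


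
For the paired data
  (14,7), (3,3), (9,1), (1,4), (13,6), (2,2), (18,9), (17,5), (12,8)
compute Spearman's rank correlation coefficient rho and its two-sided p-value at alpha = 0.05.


Step 1: Rank x and y separately (midranks; no ties here).
rank(x): 14->7, 3->3, 9->4, 1->1, 13->6, 2->2, 18->9, 17->8, 12->5
rank(y): 7->7, 3->3, 1->1, 4->4, 6->6, 2->2, 9->9, 5->5, 8->8
Step 2: d_i = R_x(i) - R_y(i); compute d_i^2.
  (7-7)^2=0, (3-3)^2=0, (4-1)^2=9, (1-4)^2=9, (6-6)^2=0, (2-2)^2=0, (9-9)^2=0, (8-5)^2=9, (5-8)^2=9
sum(d^2) = 36.
Step 3: rho = 1 - 6*36 / (9*(9^2 - 1)) = 1 - 216/720 = 0.700000.
Step 4: Under H0, t = rho * sqrt((n-2)/(1-rho^2)) = 2.5934 ~ t(7).
Step 5: Two-sided p-value from the t-distribution with 7 df = 0.035770.
Step 6: alpha = 0.05. reject H0.

rho = 0.7000, p = 0.035770, reject H0 at alpha = 0.05.


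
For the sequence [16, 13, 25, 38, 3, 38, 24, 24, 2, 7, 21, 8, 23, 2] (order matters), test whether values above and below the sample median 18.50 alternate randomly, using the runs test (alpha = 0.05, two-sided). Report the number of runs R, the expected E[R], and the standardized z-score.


Step 1: Compute median = 18.50; label A = above, B = below.
Labels in order: BBAABAAABBABAB  (n_A = 7, n_B = 7)
Step 2: Count runs R = 9.
Step 3: Under H0 (random ordering), E[R] = 2*n_A*n_B/(n_A+n_B) + 1 = 2*7*7/14 + 1 = 8.0000.
        Var[R] = 2*n_A*n_B*(2*n_A*n_B - n_A - n_B) / ((n_A+n_B)^2 * (n_A+n_B-1)) = 8232/2548 = 3.2308.
        SD[R] = 1.7974.
Step 4: Continuity-corrected z = (R - 0.5 - E[R]) / SD[R] = (9 - 0.5 - 8.0000) / 1.7974 = 0.2782.
Step 5: Two-sided p-value via normal approximation = 2*(1 - Phi(|z|)) = 0.780879.
Step 6: alpha = 0.05. fail to reject H0.

R = 9, z = 0.2782, p = 0.780879, fail to reject H0.


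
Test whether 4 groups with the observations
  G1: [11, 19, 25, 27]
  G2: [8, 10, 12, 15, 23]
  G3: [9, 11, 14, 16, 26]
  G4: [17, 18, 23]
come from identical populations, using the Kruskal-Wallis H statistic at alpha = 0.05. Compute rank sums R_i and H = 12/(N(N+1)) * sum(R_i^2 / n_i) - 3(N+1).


Step 1: Combine all N = 17 observations and assign midranks.
sorted (value, group, rank): (8,G2,1), (9,G3,2), (10,G2,3), (11,G1,4.5), (11,G3,4.5), (12,G2,6), (14,G3,7), (15,G2,8), (16,G3,9), (17,G4,10), (18,G4,11), (19,G1,12), (23,G2,13.5), (23,G4,13.5), (25,G1,15), (26,G3,16), (27,G1,17)
Step 2: Sum ranks within each group.
R_1 = 48.5 (n_1 = 4)
R_2 = 31.5 (n_2 = 5)
R_3 = 38.5 (n_3 = 5)
R_4 = 34.5 (n_4 = 3)
Step 3: H = 12/(N(N+1)) * sum(R_i^2/n_i) - 3(N+1)
     = 12/(17*18) * (48.5^2/4 + 31.5^2/5 + 38.5^2/5 + 34.5^2/3) - 3*18
     = 0.039216 * 1479.71 - 54
     = 4.027941.
Step 4: Ties present; correction factor C = 1 - 12/(17^3 - 17) = 0.997549. Corrected H = 4.027941 / 0.997549 = 4.037838.
Step 5: Under H0, H ~ chi^2(3); p-value = 0.257407.
Step 6: alpha = 0.05. fail to reject H0.

H = 4.0378, df = 3, p = 0.257407, fail to reject H0.


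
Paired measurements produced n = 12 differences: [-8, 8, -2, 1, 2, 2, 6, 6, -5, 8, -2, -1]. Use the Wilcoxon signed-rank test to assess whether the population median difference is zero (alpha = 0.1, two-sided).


Step 1: Drop any zero differences (none here) and take |d_i|.
|d| = [8, 8, 2, 1, 2, 2, 6, 6, 5, 8, 2, 1]
Step 2: Midrank |d_i| (ties get averaged ranks).
ranks: |8|->11, |8|->11, |2|->4.5, |1|->1.5, |2|->4.5, |2|->4.5, |6|->8.5, |6|->8.5, |5|->7, |8|->11, |2|->4.5, |1|->1.5
Step 3: Attach original signs; sum ranks with positive sign and with negative sign.
W+ = 11 + 1.5 + 4.5 + 4.5 + 8.5 + 8.5 + 11 = 49.5
W- = 11 + 4.5 + 7 + 4.5 + 1.5 = 28.5
(Check: W+ + W- = 78 should equal n(n+1)/2 = 78.)
Step 4: Test statistic W = min(W+, W-) = 28.5.
Step 5: Ties in |d|, so use the tie-corrected normal approximation.
        E[W] = n(n+1)/4 = 12*13/4 = 39.
        Tie groups: |d|=1 (t=2), |d|=2 (t=4), |d|=6 (t=2), |d|=8 (t=3); sum(t^3 - t) = 96.
        Var[W] = n(n+1)(2n+1)/24 - sum(t^3-t)/48 = 3900/24 - 96/48 = 160.5.
        z = (W - E[W]) / sqrt(Var[W]) = (28.5 - 39) / 12.6689 = -0.8288.
        Two-sided p = 2*Phi(z) = 0.407215.
Step 6: alpha = 0.1. fail to reject H0.

W+ = 49.5, W- = 28.5, W = min = 28.5, p = 0.407215, fail to reject H0.


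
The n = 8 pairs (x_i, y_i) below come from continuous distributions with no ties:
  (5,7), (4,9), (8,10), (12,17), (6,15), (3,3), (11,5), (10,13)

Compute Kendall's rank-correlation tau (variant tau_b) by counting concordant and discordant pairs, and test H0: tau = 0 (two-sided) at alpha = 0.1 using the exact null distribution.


Step 1: Enumerate the 28 unordered pairs (i,j) with i<j and classify each by sign(x_j-x_i) * sign(y_j-y_i).
  (1,2):dx=-1,dy=+2->D; (1,3):dx=+3,dy=+3->C; (1,4):dx=+7,dy=+10->C; (1,5):dx=+1,dy=+8->C
  (1,6):dx=-2,dy=-4->C; (1,7):dx=+6,dy=-2->D; (1,8):dx=+5,dy=+6->C; (2,3):dx=+4,dy=+1->C
  (2,4):dx=+8,dy=+8->C; (2,5):dx=+2,dy=+6->C; (2,6):dx=-1,dy=-6->C; (2,7):dx=+7,dy=-4->D
  (2,8):dx=+6,dy=+4->C; (3,4):dx=+4,dy=+7->C; (3,5):dx=-2,dy=+5->D; (3,6):dx=-5,dy=-7->C
  (3,7):dx=+3,dy=-5->D; (3,8):dx=+2,dy=+3->C; (4,5):dx=-6,dy=-2->C; (4,6):dx=-9,dy=-14->C
  (4,7):dx=-1,dy=-12->C; (4,8):dx=-2,dy=-4->C; (5,6):dx=-3,dy=-12->C; (5,7):dx=+5,dy=-10->D
  (5,8):dx=+4,dy=-2->D; (6,7):dx=+8,dy=+2->C; (6,8):dx=+7,dy=+10->C; (7,8):dx=-1,dy=+8->D
Step 2: C = 20, D = 8, total pairs = 28.
Step 3: tau = (C - D)/(n(n-1)/2) = (20 - 8)/28 = 0.428571.
Step 4: Exact two-sided p-value (enumerate n! = 40320 permutations of y under H0): p = 0.178869.
Step 5: alpha = 0.1. fail to reject H0.

tau_b = 0.4286 (C=20, D=8), p = 0.178869, fail to reject H0.


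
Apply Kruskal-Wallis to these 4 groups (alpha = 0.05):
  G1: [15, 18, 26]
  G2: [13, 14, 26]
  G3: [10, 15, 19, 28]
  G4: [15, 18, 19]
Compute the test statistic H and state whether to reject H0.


Step 1: Combine all N = 13 observations and assign midranks.
sorted (value, group, rank): (10,G3,1), (13,G2,2), (14,G2,3), (15,G1,5), (15,G3,5), (15,G4,5), (18,G1,7.5), (18,G4,7.5), (19,G3,9.5), (19,G4,9.5), (26,G1,11.5), (26,G2,11.5), (28,G3,13)
Step 2: Sum ranks within each group.
R_1 = 24 (n_1 = 3)
R_2 = 16.5 (n_2 = 3)
R_3 = 28.5 (n_3 = 4)
R_4 = 22 (n_4 = 3)
Step 3: H = 12/(N(N+1)) * sum(R_i^2/n_i) - 3(N+1)
     = 12/(13*14) * (24^2/3 + 16.5^2/3 + 28.5^2/4 + 22^2/3) - 3*14
     = 0.065934 * 647.146 - 42
     = 0.668956.
Step 4: Ties present; correction factor C = 1 - 42/(13^3 - 13) = 0.980769. Corrected H = 0.668956 / 0.980769 = 0.682073.
Step 5: Under H0, H ~ chi^2(3); p-value = 0.877412.
Step 6: alpha = 0.05. fail to reject H0.

H = 0.6821, df = 3, p = 0.877412, fail to reject H0.


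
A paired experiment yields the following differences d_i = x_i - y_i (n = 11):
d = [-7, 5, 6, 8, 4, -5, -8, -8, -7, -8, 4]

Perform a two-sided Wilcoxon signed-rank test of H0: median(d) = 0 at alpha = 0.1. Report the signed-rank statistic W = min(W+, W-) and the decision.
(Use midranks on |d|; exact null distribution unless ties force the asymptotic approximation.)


Step 1: Drop any zero differences (none here) and take |d_i|.
|d| = [7, 5, 6, 8, 4, 5, 8, 8, 7, 8, 4]
Step 2: Midrank |d_i| (ties get averaged ranks).
ranks: |7|->6.5, |5|->3.5, |6|->5, |8|->9.5, |4|->1.5, |5|->3.5, |8|->9.5, |8|->9.5, |7|->6.5, |8|->9.5, |4|->1.5
Step 3: Attach original signs; sum ranks with positive sign and with negative sign.
W+ = 3.5 + 5 + 9.5 + 1.5 + 1.5 = 21
W- = 6.5 + 3.5 + 9.5 + 9.5 + 6.5 + 9.5 = 45
(Check: W+ + W- = 66 should equal n(n+1)/2 = 66.)
Step 4: Test statistic W = min(W+, W-) = 21.
Step 5: Ties in |d|, so use the tie-corrected normal approximation.
        E[W] = n(n+1)/4 = 11*12/4 = 33.
        Tie groups: |d|=4 (t=2), |d|=5 (t=2), |d|=7 (t=2), |d|=8 (t=4); sum(t^3 - t) = 78.
        Var[W] = n(n+1)(2n+1)/24 - sum(t^3-t)/48 = 3036/24 - 78/48 = 124.875.
        z = (W - E[W]) / sqrt(Var[W]) = (21 - 33) / 11.1747 = -1.0738.
        Two-sided p = 2*Phi(z) = 0.282890.
Step 6: alpha = 0.1. fail to reject H0.

W+ = 21, W- = 45, W = min = 21, p = 0.282890, fail to reject H0.


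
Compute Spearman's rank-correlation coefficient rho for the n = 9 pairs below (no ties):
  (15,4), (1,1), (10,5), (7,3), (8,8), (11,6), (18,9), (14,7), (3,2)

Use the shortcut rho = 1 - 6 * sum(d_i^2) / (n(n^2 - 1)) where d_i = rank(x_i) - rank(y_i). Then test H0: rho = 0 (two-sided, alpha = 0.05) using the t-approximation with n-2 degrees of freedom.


Step 1: Rank x and y separately (midranks; no ties here).
rank(x): 15->8, 1->1, 10->5, 7->3, 8->4, 11->6, 18->9, 14->7, 3->2
rank(y): 4->4, 1->1, 5->5, 3->3, 8->8, 6->6, 9->9, 7->7, 2->2
Step 2: d_i = R_x(i) - R_y(i); compute d_i^2.
  (8-4)^2=16, (1-1)^2=0, (5-5)^2=0, (3-3)^2=0, (4-8)^2=16, (6-6)^2=0, (9-9)^2=0, (7-7)^2=0, (2-2)^2=0
sum(d^2) = 32.
Step 3: rho = 1 - 6*32 / (9*(9^2 - 1)) = 1 - 192/720 = 0.733333.
Step 4: Under H0, t = rho * sqrt((n-2)/(1-rho^2)) = 2.8538 ~ t(7).
Step 5: Two-sided p-value from the t-distribution with 7 df = 0.024554.
Step 6: alpha = 0.05. reject H0.

rho = 0.7333, p = 0.024554, reject H0 at alpha = 0.05.


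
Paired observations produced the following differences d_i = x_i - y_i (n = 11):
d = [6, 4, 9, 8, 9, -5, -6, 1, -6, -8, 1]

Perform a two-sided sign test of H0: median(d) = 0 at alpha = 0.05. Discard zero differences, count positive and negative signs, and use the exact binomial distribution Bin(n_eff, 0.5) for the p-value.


Step 1: Discard zero differences. Original n = 11; n_eff = number of nonzero differences = 11.
Nonzero differences (with sign): +6, +4, +9, +8, +9, -5, -6, +1, -6, -8, +1
Step 2: Count signs: positive = 7, negative = 4.
Step 3: Under H0: P(positive) = 0.5, so the number of positives S ~ Bin(11, 0.5).
Step 4: Two-sided exact p-value = sum of Bin(11,0.5) probabilities at or below the observed probability = 0.548828.
Step 5: alpha = 0.05. fail to reject H0.

n_eff = 11, pos = 7, neg = 4, p = 0.548828, fail to reject H0.


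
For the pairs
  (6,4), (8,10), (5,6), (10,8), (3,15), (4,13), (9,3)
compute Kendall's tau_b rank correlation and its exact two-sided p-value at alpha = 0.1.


Step 1: Enumerate the 21 unordered pairs (i,j) with i<j and classify each by sign(x_j-x_i) * sign(y_j-y_i).
  (1,2):dx=+2,dy=+6->C; (1,3):dx=-1,dy=+2->D; (1,4):dx=+4,dy=+4->C; (1,5):dx=-3,dy=+11->D
  (1,6):dx=-2,dy=+9->D; (1,7):dx=+3,dy=-1->D; (2,3):dx=-3,dy=-4->C; (2,4):dx=+2,dy=-2->D
  (2,5):dx=-5,dy=+5->D; (2,6):dx=-4,dy=+3->D; (2,7):dx=+1,dy=-7->D; (3,4):dx=+5,dy=+2->C
  (3,5):dx=-2,dy=+9->D; (3,6):dx=-1,dy=+7->D; (3,7):dx=+4,dy=-3->D; (4,5):dx=-7,dy=+7->D
  (4,6):dx=-6,dy=+5->D; (4,7):dx=-1,dy=-5->C; (5,6):dx=+1,dy=-2->D; (5,7):dx=+6,dy=-12->D
  (6,7):dx=+5,dy=-10->D
Step 2: C = 5, D = 16, total pairs = 21.
Step 3: tau = (C - D)/(n(n-1)/2) = (5 - 16)/21 = -0.523810.
Step 4: Exact two-sided p-value (enumerate n! = 5040 permutations of y under H0): p = 0.136111.
Step 5: alpha = 0.1. fail to reject H0.

tau_b = -0.5238 (C=5, D=16), p = 0.136111, fail to reject H0.


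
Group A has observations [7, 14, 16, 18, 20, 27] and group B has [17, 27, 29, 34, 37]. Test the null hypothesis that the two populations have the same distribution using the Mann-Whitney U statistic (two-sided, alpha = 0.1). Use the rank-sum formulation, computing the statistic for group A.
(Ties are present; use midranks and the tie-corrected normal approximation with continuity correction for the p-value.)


Step 1: Combine and sort all 11 observations; assign midranks.
sorted (value, group): (7,X), (14,X), (16,X), (17,Y), (18,X), (20,X), (27,X), (27,Y), (29,Y), (34,Y), (37,Y)
ranks: 7->1, 14->2, 16->3, 17->4, 18->5, 20->6, 27->7.5, 27->7.5, 29->9, 34->10, 37->11
Step 2: Rank sum for X: R1 = 1 + 2 + 3 + 5 + 6 + 7.5 = 24.5.
Step 3: U_X = R1 - n1(n1+1)/2 = 24.5 - 6*7/2 = 24.5 - 21 = 3.5.
       U_Y = n1*n2 - U_X = 30 - 3.5 = 26.5.
Step 4: Ties are present, so use the tie-corrected normal approximation (with continuity correction) for the p-value.
Step 5: p-value = 0.044126; compare to alpha = 0.1. reject H0.

U_X = 3.5, p = 0.044126, reject H0 at alpha = 0.1.


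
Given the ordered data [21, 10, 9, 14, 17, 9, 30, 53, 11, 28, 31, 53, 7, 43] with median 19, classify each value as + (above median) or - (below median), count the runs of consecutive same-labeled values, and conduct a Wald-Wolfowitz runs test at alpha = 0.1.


Step 1: Compute median = 19; label A = above, B = below.
Labels in order: ABBBBBAABAAABA  (n_A = 7, n_B = 7)
Step 2: Count runs R = 7.
Step 3: Under H0 (random ordering), E[R] = 2*n_A*n_B/(n_A+n_B) + 1 = 2*7*7/14 + 1 = 8.0000.
        Var[R] = 2*n_A*n_B*(2*n_A*n_B - n_A - n_B) / ((n_A+n_B)^2 * (n_A+n_B-1)) = 8232/2548 = 3.2308.
        SD[R] = 1.7974.
Step 4: Continuity-corrected z = (R + 0.5 - E[R]) / SD[R] = (7 + 0.5 - 8.0000) / 1.7974 = -0.2782.
Step 5: Two-sided p-value via normal approximation = 2*(1 - Phi(|z|)) = 0.780879.
Step 6: alpha = 0.1. fail to reject H0.

R = 7, z = -0.2782, p = 0.780879, fail to reject H0.


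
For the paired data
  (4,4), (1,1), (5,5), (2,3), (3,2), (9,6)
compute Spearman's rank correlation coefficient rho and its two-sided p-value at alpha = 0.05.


Step 1: Rank x and y separately (midranks; no ties here).
rank(x): 4->4, 1->1, 5->5, 2->2, 3->3, 9->6
rank(y): 4->4, 1->1, 5->5, 3->3, 2->2, 6->6
Step 2: d_i = R_x(i) - R_y(i); compute d_i^2.
  (4-4)^2=0, (1-1)^2=0, (5-5)^2=0, (2-3)^2=1, (3-2)^2=1, (6-6)^2=0
sum(d^2) = 2.
Step 3: rho = 1 - 6*2 / (6*(6^2 - 1)) = 1 - 12/210 = 0.942857.
Step 4: Under H0, t = rho * sqrt((n-2)/(1-rho^2)) = 5.6595 ~ t(4).
Step 5: Two-sided p-value from the t-distribution with 4 df = 0.004805.
Step 6: alpha = 0.05. reject H0.

rho = 0.9429, p = 0.004805, reject H0 at alpha = 0.05.


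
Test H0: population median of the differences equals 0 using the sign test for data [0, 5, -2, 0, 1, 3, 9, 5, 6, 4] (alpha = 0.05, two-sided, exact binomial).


Step 1: Discard zero differences. Original n = 10; n_eff = number of nonzero differences = 8.
Nonzero differences (with sign): +5, -2, +1, +3, +9, +5, +6, +4
Step 2: Count signs: positive = 7, negative = 1.
Step 3: Under H0: P(positive) = 0.5, so the number of positives S ~ Bin(8, 0.5).
Step 4: Two-sided exact p-value = sum of Bin(8,0.5) probabilities at or below the observed probability = 0.070312.
Step 5: alpha = 0.05. fail to reject H0.

n_eff = 8, pos = 7, neg = 1, p = 0.070312, fail to reject H0.


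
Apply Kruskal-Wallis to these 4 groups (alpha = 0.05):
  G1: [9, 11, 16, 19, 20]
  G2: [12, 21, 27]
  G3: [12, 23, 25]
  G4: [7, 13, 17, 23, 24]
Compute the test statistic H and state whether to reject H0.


Step 1: Combine all N = 16 observations and assign midranks.
sorted (value, group, rank): (7,G4,1), (9,G1,2), (11,G1,3), (12,G2,4.5), (12,G3,4.5), (13,G4,6), (16,G1,7), (17,G4,8), (19,G1,9), (20,G1,10), (21,G2,11), (23,G3,12.5), (23,G4,12.5), (24,G4,14), (25,G3,15), (27,G2,16)
Step 2: Sum ranks within each group.
R_1 = 31 (n_1 = 5)
R_2 = 31.5 (n_2 = 3)
R_3 = 32 (n_3 = 3)
R_4 = 41.5 (n_4 = 5)
Step 3: H = 12/(N(N+1)) * sum(R_i^2/n_i) - 3(N+1)
     = 12/(16*17) * (31^2/5 + 31.5^2/3 + 32^2/3 + 41.5^2/5) - 3*17
     = 0.044118 * 1208.73 - 51
     = 2.326471.
Step 4: Ties present; correction factor C = 1 - 12/(16^3 - 16) = 0.997059. Corrected H = 2.326471 / 0.997059 = 2.333333.
Step 5: Under H0, H ~ chi^2(3); p-value = 0.506165.
Step 6: alpha = 0.05. fail to reject H0.

H = 2.3333, df = 3, p = 0.506165, fail to reject H0.
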